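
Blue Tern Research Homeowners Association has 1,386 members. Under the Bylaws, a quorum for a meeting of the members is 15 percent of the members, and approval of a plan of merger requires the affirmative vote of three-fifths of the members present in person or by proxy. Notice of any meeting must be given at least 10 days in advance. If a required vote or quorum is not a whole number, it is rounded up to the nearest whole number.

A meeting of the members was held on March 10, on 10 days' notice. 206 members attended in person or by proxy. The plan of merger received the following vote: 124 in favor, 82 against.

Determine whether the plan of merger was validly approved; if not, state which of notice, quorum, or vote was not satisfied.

Notice: 10 days given; 10 required. Satisfied.
Quorum: 15% of 1,386 = 207.90, rounded up to 208; 206 present. Not satisfied.
Vote: requires three-fifths of those present (206); 3/5 of 206 = 123.60, rounded up to 124, so 124 needed; 124 in favor. Satisfied.

Invalid — quorum requirement not satisfied.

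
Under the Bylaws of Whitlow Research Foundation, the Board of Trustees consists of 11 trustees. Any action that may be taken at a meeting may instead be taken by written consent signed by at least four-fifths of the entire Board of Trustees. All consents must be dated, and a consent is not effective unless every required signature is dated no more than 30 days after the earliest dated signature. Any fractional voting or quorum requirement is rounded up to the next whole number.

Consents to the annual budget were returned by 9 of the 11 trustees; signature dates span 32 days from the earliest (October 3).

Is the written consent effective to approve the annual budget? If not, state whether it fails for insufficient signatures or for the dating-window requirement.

Not effective — dating-window requirement not satisfied.

Signatures required: at least four-fifths of 11 — 4/5 of 11 = 8.80, rounded up to 9, so 9 needed; 9 signed. Sufficient.
Dating window: the latest signature is 32 days after the earliest; the limit is 30 days. Outside the window.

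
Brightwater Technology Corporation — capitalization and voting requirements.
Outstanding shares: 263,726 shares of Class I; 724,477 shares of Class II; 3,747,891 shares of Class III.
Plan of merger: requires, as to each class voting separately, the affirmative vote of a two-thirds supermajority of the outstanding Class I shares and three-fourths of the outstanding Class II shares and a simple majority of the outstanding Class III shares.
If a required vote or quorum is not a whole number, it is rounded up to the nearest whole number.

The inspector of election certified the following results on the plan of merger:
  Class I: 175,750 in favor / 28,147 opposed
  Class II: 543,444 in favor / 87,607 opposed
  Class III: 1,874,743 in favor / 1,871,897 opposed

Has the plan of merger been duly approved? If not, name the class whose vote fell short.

Not approved — the Class I shares did not give the required vote.

Class I: 2/3 of 263726 = 175817.33, rounded up to 175818; 175,818 required, 175,750 in favor — not approved.
Class II: 3/4 of 724477 = 543357.75, rounded up to 543358; 543,358 required, 543,444 in favor — approved.
Class III: a majority of 3747891 is 1873946; 1,873,946 required, 1,874,743 in favor — approved.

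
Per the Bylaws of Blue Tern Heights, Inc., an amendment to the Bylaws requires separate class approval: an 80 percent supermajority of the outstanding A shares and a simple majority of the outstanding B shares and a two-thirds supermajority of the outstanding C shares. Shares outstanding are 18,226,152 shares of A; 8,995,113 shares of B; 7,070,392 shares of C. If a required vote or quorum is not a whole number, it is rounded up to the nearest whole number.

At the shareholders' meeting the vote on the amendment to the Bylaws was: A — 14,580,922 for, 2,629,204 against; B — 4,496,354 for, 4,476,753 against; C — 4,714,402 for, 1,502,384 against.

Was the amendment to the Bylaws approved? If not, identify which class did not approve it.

Not approved — the B shares did not give the required vote.

A: 4/5 of 18226152 = 14580921.60, rounded up to 14580922; 14,580,922 required, 14,580,922 in favor — approved.
B: a majority of 8995113 is 4497557; 4,497,557 required, 4,496,354 in favor — not approved.
C: 2/3 of 7070392 = 4713594.67, rounded up to 4713595; 4,713,595 required, 4,714,402 in favor — approved.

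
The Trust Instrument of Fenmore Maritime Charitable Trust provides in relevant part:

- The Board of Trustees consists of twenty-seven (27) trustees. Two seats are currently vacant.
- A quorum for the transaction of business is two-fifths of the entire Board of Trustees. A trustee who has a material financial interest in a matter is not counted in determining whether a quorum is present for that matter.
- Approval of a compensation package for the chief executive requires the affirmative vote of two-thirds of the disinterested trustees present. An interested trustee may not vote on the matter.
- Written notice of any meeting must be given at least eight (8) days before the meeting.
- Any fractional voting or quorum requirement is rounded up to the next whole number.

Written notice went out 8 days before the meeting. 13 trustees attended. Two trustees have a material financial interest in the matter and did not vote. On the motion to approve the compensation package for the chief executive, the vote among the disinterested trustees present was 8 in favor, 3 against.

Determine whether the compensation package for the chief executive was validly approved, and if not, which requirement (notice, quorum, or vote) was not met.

Valid — all requirements satisfied.

Notice: 8 days given; 8 required (8 ≥ 8). Satisfied.
Quorum: 13 present, but the 2 interested trustees do not count, leaving 11. Quorum is 11. Satisfied.
Vote: the compensation package for the chief executive requires two-thirds of the disinterested trustees present (13 − 2 = 11). 2/3 of 11 = 7.33, rounded up to 8, so 8 affirmative votes are needed; 8 voted in favor. Satisfied.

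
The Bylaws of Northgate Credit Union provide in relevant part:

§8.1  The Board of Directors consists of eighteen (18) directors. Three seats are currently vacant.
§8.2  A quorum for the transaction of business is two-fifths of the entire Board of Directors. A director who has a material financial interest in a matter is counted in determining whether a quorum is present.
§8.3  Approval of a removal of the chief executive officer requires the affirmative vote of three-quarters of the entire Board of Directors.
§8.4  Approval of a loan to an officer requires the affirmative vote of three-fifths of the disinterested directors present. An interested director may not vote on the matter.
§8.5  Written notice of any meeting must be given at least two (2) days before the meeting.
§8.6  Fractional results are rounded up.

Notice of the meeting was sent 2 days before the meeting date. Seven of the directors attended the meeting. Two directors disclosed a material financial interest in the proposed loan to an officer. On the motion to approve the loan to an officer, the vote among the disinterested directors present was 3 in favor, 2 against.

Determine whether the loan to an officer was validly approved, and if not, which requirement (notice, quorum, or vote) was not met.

Invalid — quorum requirement not satisfied.

Notice: 2 days given; 2 required (2 ≥ 2). Satisfied.
Quorum: 7 present (interested directors count toward quorum); quorum is 8. Not satisfied.
Vote: the loan to an officer requires three-fifths of the disinterested directors present (7 − 2 = 5). 3/5 of 5 = 3, so 3 affirmative votes are needed; 3 voted in favor. Satisfied. (Moot — without a quorum no business can be validly transacted.)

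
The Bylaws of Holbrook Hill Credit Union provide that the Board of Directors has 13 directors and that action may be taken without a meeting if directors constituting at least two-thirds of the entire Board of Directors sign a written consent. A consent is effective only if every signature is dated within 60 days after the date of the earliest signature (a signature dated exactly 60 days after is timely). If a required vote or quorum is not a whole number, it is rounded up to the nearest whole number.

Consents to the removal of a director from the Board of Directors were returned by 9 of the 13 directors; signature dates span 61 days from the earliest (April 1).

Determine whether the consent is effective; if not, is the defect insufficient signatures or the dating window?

Not effective — dating-window requirement not satisfied.

Signatures required: at least two-thirds of 13 — 2/3 of 13 = 8.67, rounded up to 9, so 9 needed; 9 signed. Sufficient.
Dating window: the latest signature is 61 days after the earliest; the limit is 60 days. Outside the window.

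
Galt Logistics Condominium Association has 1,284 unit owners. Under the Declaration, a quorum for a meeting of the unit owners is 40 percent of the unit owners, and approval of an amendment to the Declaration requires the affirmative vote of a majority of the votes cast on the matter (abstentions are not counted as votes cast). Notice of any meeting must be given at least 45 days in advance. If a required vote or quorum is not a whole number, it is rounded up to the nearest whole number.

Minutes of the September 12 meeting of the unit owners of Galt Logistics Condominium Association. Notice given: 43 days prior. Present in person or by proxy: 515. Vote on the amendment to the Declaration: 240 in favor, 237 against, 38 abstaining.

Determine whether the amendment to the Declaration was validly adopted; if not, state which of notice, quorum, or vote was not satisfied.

Notice: 43 days given; 45 required. Not satisfied.
Quorum: 40% of 1,284 = 513.60, rounded up to 514; 515 present. Satisfied.
Vote: requires a majority of the votes cast (515 − 38 abstaining = 477); a majority of 477 is 239, so 239 needed; 240 in favor. Satisfied.

Invalid — notice requirement not satisfied.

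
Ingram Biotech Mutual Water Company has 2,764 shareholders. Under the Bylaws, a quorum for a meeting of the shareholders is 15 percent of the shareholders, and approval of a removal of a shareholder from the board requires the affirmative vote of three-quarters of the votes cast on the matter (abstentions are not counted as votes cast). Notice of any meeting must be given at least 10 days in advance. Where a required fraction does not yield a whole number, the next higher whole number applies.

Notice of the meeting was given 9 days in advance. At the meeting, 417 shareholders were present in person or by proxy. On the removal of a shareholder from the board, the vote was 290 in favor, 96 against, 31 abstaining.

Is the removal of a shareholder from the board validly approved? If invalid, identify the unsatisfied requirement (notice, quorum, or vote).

Notice: 9 days given; 10 required. Not satisfied.
Quorum: 15% of 2,764 = 414.60, rounded up to 415; 417 present. Satisfied.
Vote: requires three-fourths of the votes cast (417 − 31 abstaining = 386); 3/4 of 386 = 289.50, rounded up to 290, so 290 needed; 290 in favor. Satisfied.

Invalid — notice requirement not satisfied.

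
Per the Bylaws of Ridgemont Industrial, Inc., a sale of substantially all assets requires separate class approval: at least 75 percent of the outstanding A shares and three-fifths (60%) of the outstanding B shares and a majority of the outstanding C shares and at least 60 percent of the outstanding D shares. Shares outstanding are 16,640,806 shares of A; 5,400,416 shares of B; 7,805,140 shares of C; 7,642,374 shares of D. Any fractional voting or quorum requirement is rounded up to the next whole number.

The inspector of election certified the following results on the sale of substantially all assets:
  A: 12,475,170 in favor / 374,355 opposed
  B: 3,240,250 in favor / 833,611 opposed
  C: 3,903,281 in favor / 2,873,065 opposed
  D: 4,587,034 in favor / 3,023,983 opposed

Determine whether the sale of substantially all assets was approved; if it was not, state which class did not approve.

Not approved — the A shares did not give the required vote.

A: 3/4 of 16640806 = 12480604.50, rounded up to 12480605; 12,480,605 required, 12,475,170 in favor — not approved.
B: 3/5 of 5400416 = 3240249.60, rounded up to 3240250; 3,240,250 required, 3,240,250 in favor — approved.
C: a majority of 7805140 is 3902571; 3,902,571 required, 3,903,281 in favor — approved.
D: 3/5 of 7642374 = 4585424.40, rounded up to 4585425; 4,585,425 required, 4,587,034 in favor — approved.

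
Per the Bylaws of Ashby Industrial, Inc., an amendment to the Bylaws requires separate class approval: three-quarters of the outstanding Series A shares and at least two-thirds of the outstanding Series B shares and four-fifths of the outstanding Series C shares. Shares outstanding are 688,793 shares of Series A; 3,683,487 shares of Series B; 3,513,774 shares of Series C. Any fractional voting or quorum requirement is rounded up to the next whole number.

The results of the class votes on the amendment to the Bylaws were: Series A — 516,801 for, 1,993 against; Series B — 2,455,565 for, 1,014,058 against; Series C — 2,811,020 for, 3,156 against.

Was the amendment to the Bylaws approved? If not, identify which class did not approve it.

Series A: 3/4 of 688793 = 516594.75, rounded up to 516595; 516,595 required, 516,801 in favor — approved.
Series B: 2/3 of 3683487 = 2455658; 2,455,658 required, 2,455,565 in favor — not approved.
Series C: 4/5 of 3513774 = 2811019.20, rounded up to 2811020; 2,811,020 required, 2,811,020 in favor — approved.

Not approved — the Series B shares did not give the required vote.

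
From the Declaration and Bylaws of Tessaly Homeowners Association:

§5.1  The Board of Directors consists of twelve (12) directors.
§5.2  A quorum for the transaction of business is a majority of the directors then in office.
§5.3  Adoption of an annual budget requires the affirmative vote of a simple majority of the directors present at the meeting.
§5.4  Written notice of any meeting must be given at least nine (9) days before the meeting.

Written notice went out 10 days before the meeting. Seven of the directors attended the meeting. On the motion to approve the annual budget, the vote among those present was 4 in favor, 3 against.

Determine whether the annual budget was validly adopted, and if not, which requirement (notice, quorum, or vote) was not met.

Valid — all requirements satisfied.

Notice: 10 days given; 9 required (10 ≥ 9). Satisfied.
Quorum: 7 present; quorum is 7. Satisfied.
Vote: the annual budget requires a majority of the directors present (7). A majority of 7 is 4, so 4 affirmative votes are needed; 4 voted in favor. Satisfied.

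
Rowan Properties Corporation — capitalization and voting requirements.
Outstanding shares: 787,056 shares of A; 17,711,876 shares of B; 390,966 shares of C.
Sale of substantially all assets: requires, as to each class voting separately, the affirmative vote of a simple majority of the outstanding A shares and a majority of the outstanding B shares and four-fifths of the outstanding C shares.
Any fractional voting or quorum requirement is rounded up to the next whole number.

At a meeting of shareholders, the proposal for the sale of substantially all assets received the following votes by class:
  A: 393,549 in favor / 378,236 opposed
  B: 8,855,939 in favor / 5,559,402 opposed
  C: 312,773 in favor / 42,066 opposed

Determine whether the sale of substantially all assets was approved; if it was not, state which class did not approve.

Approved — every class gave the required vote.

A: a majority of 787056 is 393529; 393,529 required, 393,549 in favor — approved.
B: a majority of 17711876 is 8855939; 8,855,939 required, 8,855,939 in favor — approved.
C: 4/5 of 390966 = 312772.80, rounded up to 312773; 312,773 required, 312,773 in favor — approved.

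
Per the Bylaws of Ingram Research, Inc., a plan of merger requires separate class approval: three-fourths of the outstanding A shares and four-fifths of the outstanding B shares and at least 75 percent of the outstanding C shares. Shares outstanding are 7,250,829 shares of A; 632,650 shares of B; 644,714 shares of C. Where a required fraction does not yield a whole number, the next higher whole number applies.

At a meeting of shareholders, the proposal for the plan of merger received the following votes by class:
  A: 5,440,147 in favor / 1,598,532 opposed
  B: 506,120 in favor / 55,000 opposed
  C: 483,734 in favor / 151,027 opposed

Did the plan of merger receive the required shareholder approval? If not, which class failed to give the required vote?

A: 3/4 of 7250829 = 5438121.75, rounded up to 5438122; 5,438,122 required, 5,440,147 in favor — approved.
B: 4/5 of 632650 = 506120; 506,120 required, 506,120 in favor — approved.
C: 3/4 of 644714 = 483535.50, rounded up to 483536; 483,536 required, 483,734 in favor — approved.

Approved — every class gave the required vote.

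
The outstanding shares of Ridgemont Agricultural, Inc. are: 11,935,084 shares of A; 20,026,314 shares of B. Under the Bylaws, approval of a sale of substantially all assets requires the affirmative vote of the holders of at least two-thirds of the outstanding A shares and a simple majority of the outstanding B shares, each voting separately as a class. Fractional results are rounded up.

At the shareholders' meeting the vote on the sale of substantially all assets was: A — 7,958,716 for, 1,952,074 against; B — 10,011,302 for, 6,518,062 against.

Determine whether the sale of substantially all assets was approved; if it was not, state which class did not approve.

Not approved — the B shares did not give the required vote.

A: 2/3 of 11935084 = 7956722.67, rounded up to 7956723; 7,956,723 required, 7,958,716 in favor — approved.
B: a majority of 20026314 is 10013158; 10,013,158 required, 10,011,302 in favor — not approved.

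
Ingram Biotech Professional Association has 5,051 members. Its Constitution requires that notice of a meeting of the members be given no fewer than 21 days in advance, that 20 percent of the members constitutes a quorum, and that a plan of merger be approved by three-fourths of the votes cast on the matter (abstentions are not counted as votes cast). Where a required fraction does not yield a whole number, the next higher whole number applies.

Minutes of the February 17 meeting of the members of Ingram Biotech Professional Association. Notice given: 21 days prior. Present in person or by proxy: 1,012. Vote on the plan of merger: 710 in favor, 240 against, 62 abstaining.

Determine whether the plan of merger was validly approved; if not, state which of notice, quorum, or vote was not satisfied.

Invalid — vote requirement not satisfied.

Notice: 21 days given; 21 required. Satisfied.
Quorum: 20% of 5,051 = 1,010.20, rounded up to 1,011; 1,012 present. Satisfied.
Vote: requires three-fourths of the votes cast (1,012 − 62 abstaining = 950); 3/4 of 950 = 712.50, rounded up to 713, so 713 needed; 710 in favor. Not satisfied.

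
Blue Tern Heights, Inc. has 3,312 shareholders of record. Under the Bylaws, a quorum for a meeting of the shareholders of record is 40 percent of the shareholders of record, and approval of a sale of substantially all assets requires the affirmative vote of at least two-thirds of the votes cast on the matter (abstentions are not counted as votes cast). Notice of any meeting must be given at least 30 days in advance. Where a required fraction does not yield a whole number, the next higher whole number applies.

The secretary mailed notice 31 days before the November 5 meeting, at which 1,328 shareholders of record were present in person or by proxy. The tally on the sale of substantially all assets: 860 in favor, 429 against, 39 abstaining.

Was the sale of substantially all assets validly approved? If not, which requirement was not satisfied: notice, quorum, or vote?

Valid — all requirements satisfied.

Notice: 31 days given; 30 required. Satisfied.
Quorum: 40% of 3,312 = 1,324.80, rounded up to 1,325; 1,328 present. Satisfied.
Vote: requires two-thirds of the votes cast (1,328 − 39 abstaining = 1,289); 2/3 of 1289 = 859.33, rounded up to 860, so 860 needed; 860 in favor. Satisfied.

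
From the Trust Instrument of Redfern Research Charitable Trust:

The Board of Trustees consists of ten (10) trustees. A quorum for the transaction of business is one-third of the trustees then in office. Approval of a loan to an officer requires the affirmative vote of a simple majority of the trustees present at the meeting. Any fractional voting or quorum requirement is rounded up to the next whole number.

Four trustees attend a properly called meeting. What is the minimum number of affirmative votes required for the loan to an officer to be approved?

3

The loan to an officer requires a majority of the trustees present (4).
A majority of 4 is 3.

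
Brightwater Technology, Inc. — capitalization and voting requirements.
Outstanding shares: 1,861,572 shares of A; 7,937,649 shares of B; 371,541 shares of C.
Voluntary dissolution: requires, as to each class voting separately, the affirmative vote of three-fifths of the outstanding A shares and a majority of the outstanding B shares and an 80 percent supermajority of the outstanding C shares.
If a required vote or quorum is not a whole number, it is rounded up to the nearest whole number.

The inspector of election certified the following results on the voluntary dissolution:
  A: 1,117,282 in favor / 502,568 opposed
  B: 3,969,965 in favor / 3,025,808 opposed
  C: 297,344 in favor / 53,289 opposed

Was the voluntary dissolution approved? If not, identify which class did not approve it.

A: 3/5 of 1861572 = 1116943.20, rounded up to 1116944; 1,116,944 required, 1,117,282 in favor — approved.
B: a majority of 7937649 is 3968825; 3,968,825 required, 3,969,965 in favor — approved.
C: 4/5 of 371541 = 297232.80, rounded up to 297233; 297,233 required, 297,344 in favor — approved.

Approved — every class gave the required vote.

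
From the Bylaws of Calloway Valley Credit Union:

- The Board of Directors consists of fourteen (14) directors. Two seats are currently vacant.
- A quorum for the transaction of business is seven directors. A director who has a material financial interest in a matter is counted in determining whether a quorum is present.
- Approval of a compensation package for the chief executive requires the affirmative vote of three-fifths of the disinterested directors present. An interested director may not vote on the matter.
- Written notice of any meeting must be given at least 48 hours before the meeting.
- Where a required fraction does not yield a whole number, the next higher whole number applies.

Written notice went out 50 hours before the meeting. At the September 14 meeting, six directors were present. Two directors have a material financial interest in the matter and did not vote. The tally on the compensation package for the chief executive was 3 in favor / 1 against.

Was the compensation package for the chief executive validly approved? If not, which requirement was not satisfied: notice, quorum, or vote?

Notice: 50 hours given; 48 required (50 ≥ 48). Satisfied.
Quorum: 6 present (interested directors count toward quorum); quorum is 7. Not satisfied.
Vote: the compensation package for the chief executive requires three-fifths of the disinterested directors present (6 − 2 = 4). 3/5 of 4 = 2.40, rounded up to 3, so 3 affirmative votes are needed; 3 voted in favor. Satisfied. (Moot — without a quorum no business can be validly transacted.)

Invalid — quorum requirement not satisfied.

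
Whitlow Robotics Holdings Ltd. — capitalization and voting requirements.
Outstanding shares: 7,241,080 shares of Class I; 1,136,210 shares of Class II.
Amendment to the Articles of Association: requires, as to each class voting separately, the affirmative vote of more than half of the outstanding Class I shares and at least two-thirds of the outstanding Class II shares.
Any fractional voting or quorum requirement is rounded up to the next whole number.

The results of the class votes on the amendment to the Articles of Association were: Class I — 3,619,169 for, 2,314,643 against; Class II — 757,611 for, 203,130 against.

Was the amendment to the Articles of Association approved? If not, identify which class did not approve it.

Not approved — the Class I shares did not give the required vote.

Class I: a majority of 7241080 is 3620541; 3,620,541 required, 3,619,169 in favor — not approved.
Class II: 2/3 of 1136210 = 757473.33, rounded up to 757474; 757,474 required, 757,611 in favor — approved.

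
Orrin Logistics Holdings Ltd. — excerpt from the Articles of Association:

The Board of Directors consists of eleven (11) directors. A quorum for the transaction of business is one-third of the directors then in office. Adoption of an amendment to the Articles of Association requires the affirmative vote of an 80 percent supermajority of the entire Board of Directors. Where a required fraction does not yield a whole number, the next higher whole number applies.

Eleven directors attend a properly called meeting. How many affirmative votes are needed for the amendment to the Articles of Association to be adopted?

9

The amendment to the Articles of Association requires four-fifths of the entire Board of Directors (11).
4/5 of 11 = 8.80, rounded up to 9.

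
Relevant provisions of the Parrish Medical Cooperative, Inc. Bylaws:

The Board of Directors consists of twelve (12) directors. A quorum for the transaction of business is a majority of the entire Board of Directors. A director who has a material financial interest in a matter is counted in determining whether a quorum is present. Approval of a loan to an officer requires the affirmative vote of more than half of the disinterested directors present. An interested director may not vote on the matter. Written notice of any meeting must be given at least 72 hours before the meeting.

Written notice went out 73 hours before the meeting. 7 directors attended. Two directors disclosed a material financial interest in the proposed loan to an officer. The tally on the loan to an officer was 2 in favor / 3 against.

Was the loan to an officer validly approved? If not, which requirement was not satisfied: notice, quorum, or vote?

Notice: 73 hours given; 72 required (73 ≥ 72). Satisfied.
Quorum: 7 present (interested directors count toward quorum); quorum is 7. Satisfied.
Vote: the loan to an officer requires a majority of the disinterested directors present (7 − 2 = 5). A majority of 5 is 3, so 3 affirmative votes are needed; 2 voted in favor. Not satisfied.

Invalid — vote requirement not satisfied.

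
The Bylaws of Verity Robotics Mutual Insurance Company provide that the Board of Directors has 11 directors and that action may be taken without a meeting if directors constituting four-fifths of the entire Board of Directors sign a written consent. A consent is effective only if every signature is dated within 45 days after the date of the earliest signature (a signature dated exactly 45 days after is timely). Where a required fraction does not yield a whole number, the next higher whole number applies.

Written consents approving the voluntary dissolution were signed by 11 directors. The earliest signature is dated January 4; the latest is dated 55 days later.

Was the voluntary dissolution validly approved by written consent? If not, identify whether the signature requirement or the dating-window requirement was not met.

Not effective — dating-window requirement not satisfied.

Signatures required: four-fifths of 11 — 4/5 of 11 = 8.80, rounded up to 9, so 9 needed; 11 signed. Sufficient.
Dating window: the latest signature is 55 days after the earliest; the limit is 45 days. Outside the window.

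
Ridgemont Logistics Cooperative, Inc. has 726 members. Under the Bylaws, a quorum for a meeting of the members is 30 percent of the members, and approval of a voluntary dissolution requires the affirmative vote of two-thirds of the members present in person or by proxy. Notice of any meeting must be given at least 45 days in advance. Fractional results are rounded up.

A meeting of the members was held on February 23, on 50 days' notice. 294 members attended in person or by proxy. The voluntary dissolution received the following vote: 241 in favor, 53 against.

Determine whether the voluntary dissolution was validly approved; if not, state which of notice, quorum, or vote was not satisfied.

Notice: 50 days given; 45 required. Satisfied.
Quorum: 30% of 726 = 217.80, rounded up to 218; 294 present. Satisfied.
Vote: requires two-thirds of those present (294); 2/3 of 294 = 196, so 196 needed; 241 in favor. Satisfied.

Valid — all requirements satisfied.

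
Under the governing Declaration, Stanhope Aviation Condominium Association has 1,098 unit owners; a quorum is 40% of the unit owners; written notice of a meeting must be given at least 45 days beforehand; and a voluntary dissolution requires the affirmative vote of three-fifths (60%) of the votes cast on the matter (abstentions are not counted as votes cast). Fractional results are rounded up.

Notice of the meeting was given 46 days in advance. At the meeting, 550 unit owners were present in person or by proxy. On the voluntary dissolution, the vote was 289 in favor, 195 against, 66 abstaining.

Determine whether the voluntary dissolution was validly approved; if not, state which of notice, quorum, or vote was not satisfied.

Notice: 46 days given; 45 required. Satisfied.
Quorum: 40% of 1,098 = 439.20, rounded up to 440; 550 present. Satisfied.
Vote: requires three-fifths of the votes cast (550 − 66 abstaining = 484); 3/5 of 484 = 290.40, rounded up to 291, so 291 needed; 289 in favor. Not satisfied.

Invalid — vote requirement not satisfied.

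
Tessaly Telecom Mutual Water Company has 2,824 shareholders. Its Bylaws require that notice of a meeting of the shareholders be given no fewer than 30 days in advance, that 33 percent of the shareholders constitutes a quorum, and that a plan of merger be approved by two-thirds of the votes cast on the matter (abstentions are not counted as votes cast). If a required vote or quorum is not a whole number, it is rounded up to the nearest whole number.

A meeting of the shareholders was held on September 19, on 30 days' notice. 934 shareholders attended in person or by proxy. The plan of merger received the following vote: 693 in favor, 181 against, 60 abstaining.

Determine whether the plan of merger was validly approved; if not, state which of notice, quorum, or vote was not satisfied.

Notice: 30 days given; 30 required. Satisfied.
Quorum: 33% of 2,824 = 931.92, rounded up to 932; 934 present. Satisfied.
Vote: requires two-thirds of the votes cast (934 − 60 abstaining = 874); 2/3 of 874 = 582.67, rounded up to 583, so 583 needed; 693 in favor. Satisfied.

Valid — all requirements satisfied.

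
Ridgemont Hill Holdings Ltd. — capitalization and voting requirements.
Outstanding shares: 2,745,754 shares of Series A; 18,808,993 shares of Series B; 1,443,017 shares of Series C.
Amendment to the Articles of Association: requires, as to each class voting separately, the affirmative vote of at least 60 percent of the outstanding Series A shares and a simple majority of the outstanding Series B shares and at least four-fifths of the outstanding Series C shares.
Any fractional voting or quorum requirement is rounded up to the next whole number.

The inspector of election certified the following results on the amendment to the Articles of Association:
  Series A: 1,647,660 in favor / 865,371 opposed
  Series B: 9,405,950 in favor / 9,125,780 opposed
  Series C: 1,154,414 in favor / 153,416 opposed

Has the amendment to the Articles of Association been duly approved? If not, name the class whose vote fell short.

Series A: 3/5 of 2745754 = 1647452.40, rounded up to 1647453; 1,647,453 required, 1,647,660 in favor — approved.
Series B: a majority of 18808993 is 9404497; 9,404,497 required, 9,405,950 in favor — approved.
Series C: 4/5 of 1443017 = 1154413.60, rounded up to 1154414; 1,154,414 required, 1,154,414 in favor — approved.

Approved — every class gave the required vote.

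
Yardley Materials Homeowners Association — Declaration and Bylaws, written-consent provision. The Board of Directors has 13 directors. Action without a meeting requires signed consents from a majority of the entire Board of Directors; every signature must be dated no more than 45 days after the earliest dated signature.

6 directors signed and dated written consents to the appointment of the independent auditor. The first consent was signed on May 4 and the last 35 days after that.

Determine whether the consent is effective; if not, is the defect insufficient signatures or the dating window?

Signatures required: a majority of 13 — a majority of 13 is 7, so 7 needed; 6 signed. Insufficient.
Dating window: the latest signature is 35 days after the earliest; the limit is 45 days. Within the window.

Not effective — insufficient signatures.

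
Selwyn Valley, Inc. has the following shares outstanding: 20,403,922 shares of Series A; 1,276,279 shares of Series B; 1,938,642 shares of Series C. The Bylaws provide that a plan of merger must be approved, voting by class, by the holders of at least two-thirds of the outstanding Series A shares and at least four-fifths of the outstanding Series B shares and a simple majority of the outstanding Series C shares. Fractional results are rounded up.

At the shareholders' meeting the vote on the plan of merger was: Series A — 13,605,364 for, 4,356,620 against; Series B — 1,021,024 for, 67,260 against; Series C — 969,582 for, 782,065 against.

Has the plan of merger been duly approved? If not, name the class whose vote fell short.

Approved — every class gave the required vote.

Series A: 2/3 of 20403922 = 13602614.67, rounded up to 13602615; 13,602,615 required, 13,605,364 in favor — approved.
Series B: 4/5 of 1276279 = 1021023.20, rounded up to 1021024; 1,021,024 required, 1,021,024 in favor — approved.
Series C: a majority of 1938642 is 969322; 969,322 required, 969,582 in favor — approved.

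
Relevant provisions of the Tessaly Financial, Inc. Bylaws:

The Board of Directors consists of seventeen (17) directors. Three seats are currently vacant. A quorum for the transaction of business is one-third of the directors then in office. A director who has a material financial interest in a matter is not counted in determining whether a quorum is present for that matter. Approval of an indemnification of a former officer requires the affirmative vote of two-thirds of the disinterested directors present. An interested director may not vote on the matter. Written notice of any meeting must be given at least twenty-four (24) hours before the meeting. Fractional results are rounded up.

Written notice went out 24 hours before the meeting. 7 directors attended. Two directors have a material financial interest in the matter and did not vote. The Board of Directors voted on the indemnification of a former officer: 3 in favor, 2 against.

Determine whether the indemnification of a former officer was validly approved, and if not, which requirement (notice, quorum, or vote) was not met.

Invalid — vote requirement not satisfied.

Notice: 24 hours given; 24 required (24 ≥ 24). Satisfied.
Quorum: 7 present, but the 2 interested directors do not count, leaving 5. Quorum is 5. Satisfied.
Vote: the indemnification of a former officer requires two-thirds of the disinterested directors present (7 − 2 = 5). 2/3 of 5 = 3.33, rounded up to 4, so 4 affirmative votes are needed; 3 voted in favor. Not satisfied.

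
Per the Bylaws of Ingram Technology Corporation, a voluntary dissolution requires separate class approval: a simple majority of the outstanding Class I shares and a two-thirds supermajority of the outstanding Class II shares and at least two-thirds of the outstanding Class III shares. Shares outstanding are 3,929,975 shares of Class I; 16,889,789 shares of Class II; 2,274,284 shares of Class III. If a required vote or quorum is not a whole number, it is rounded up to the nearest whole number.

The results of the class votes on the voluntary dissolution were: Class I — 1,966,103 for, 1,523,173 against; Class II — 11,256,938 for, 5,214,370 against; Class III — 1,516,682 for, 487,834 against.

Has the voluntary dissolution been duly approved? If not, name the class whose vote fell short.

Class I: a majority of 3929975 is 1964988; 1,964,988 required, 1,966,103 in favor — approved.
Class II: 2/3 of 16889789 = 11259859.33, rounded up to 11259860; 11,259,860 required, 11,256,938 in favor — not approved.
Class III: 2/3 of 2274284 = 1516189.33, rounded up to 1516190; 1,516,190 required, 1,516,682 in favor — approved.

Not approved — the Class II shares did not give the required vote.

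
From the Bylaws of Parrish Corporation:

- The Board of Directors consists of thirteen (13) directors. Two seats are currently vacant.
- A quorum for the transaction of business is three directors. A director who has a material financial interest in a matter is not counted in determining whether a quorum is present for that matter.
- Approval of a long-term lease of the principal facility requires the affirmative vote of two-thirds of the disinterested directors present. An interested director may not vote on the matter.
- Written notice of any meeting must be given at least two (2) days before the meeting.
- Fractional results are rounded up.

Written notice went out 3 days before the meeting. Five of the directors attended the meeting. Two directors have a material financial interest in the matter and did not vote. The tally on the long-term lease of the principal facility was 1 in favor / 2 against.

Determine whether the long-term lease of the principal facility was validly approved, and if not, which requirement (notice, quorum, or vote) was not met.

Invalid — vote requirement not satisfied.

Notice: 3 days given; 2 required (3 ≥ 2). Satisfied.
Quorum: 5 present, but the 2 interested directors do not count, leaving 3. Quorum is 3. Satisfied.
Vote: the long-term lease of the principal facility requires two-thirds of the disinterested directors present (5 − 2 = 3). 2/3 of 3 = 2, so 2 affirmative votes are needed; 1 voted in favor. Not satisfied.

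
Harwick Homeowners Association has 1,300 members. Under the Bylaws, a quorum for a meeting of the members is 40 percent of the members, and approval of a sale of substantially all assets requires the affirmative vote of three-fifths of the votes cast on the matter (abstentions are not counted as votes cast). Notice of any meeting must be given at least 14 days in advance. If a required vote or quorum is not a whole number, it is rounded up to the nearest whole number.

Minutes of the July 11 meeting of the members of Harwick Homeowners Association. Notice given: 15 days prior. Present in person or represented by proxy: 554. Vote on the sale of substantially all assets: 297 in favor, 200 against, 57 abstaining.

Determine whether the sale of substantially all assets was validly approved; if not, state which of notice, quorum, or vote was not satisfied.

Notice: 15 days given; 14 required. Satisfied.
Quorum: 40% of 1,300 = 520; 554 present. Satisfied.
Vote: requires three-fifths of the votes cast (554 − 57 abstaining = 497); 3/5 of 497 = 298.20, rounded up to 299, so 299 needed; 297 in favor. Not satisfied.

Invalid — vote requirement not satisfied.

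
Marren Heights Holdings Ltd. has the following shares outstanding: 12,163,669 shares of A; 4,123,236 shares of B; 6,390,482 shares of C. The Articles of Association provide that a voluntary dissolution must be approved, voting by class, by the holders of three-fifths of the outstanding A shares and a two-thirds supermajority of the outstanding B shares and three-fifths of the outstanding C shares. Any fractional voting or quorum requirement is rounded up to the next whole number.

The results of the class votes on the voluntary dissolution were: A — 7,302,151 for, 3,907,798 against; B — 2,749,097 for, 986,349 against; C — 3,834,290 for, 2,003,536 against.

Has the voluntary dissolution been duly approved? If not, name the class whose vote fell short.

A: 3/5 of 12163669 = 7298201.40, rounded up to 7298202; 7,298,202 required, 7,302,151 in favor — approved.
B: 2/3 of 4123236 = 2748824; 2,748,824 required, 2,749,097 in favor — approved.
C: 3/5 of 6390482 = 3834289.20, rounded up to 3834290; 3,834,290 required, 3,834,290 in favor — approved.

Approved — every class gave the required vote.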